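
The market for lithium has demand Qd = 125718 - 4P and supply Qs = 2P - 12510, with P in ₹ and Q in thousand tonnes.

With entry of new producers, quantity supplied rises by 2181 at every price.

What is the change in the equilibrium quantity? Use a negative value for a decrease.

+1454

Solve the original market: 125718 - 4P = 2P - 12510, hence P = 23038 and Q = 33566.
The shock moves the curves to Qd = 125718 - 4P and Qs = 2P - 10329.
New equilibrium: 125718 - 4P = 2P - 10329 ⇒ 136047 = 6P ⇒ P = 22674.5, Q = 35020.
ΔQ = 35020 − 33566 = +1454.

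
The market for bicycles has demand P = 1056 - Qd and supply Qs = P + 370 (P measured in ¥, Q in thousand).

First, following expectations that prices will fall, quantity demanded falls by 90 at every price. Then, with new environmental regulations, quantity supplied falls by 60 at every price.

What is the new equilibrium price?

Original equilibrium: 1056 - P = P + 370 gives 686 = 2P, so P = 343 and Q = 713.
With the change applied: demand Qd = 966 - P, supply Qs = P + 310.
New equilibrium: 966 - P = P + 310 ⇒ 656 = 2P ⇒ P = 328, Q = 638.

328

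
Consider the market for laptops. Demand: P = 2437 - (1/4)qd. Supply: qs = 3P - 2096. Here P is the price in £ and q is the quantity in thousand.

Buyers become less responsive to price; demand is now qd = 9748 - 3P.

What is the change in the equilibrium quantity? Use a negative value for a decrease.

Before the shock: 9748 - 4P = 3P - 2096 ⇒ 11844 = 7P ⇒ P = 1692, q = 2980.
After the shift, demand is qd = 9748 - 3P and supply is qs = 3P - 2096.
Equate the new curves: 9748 - 3P = 3P - 2096, giving 11844 = 6P, P = 1974, q = 3826.
Δq = 3826 − 2980 = +846.

+846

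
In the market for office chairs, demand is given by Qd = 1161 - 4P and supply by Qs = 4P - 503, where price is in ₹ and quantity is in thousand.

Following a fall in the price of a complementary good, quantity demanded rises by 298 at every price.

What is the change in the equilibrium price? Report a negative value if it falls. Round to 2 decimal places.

Solve the original market: 1161 - 4P = 4P - 503, hence P = 208 and Q = 329.
The new curves are Qd = 1459 - 4P (demand) and Qs = 4P - 503 (supply).
New equilibrium: 1459 - 4P = 4P - 503 ⇒ 1962 = 8P ⇒ P = 245.25, Q = 478.
ΔP = 245.25 − 208 = +37.25.

+37.25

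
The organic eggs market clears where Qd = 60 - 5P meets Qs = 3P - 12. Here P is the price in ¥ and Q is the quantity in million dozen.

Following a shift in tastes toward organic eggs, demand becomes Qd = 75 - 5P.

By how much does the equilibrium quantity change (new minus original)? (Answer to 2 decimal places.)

Initially, 60 - 5P = 3P - 12, so 72 = 8P and P = 9, Q = 15.
The shock moves the curves to Qd = 75 - 5P and Qs = 3P - 12.
New equilibrium: 75 - 5P = 3P - 12 ⇒ 87 = 8P ⇒ P = 10.875, Q = 20.625.
ΔQ = 20.625 − 15 = +5.63.

+5.63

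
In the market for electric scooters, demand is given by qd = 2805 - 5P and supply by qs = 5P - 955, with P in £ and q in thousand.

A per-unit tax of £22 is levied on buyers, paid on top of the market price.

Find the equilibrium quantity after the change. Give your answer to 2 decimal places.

870.00

Solve the original market: 2805 - 5P = 5P - 955, hence P = 376 and q = 925.
Since buyers pay the price plus the tax, the effective demand curve becomes qd = 2695 - 5P.
Clearing the new market: 2695 - 5P = 5P - 955, so P = 365 and q = 870.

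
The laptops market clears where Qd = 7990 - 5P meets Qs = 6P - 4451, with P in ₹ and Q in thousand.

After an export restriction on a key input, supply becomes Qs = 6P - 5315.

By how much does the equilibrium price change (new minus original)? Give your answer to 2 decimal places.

Before the shock: 7990 - 5P = 6P - 4451 ⇒ 12441 = 11P ⇒ P = 1131, Q = 2335.
The new curves are Qd = 7990 - 5P (demand) and Qs = 6P - 5315 (supply).
New equilibrium: 7990 - 5P = 6P - 5315 ⇒ 13305 = 11P ⇒ P = 13305/11 ≈ 1209.5455, Q = 21365/11 ≈ 1942.2727.
ΔP = 1209.5455 − 1131 = +78.55.

+78.55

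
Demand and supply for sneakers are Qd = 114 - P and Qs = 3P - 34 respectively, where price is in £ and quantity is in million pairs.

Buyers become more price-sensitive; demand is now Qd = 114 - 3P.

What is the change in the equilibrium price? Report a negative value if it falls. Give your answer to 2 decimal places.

-12.33

Original equilibrium: 114 - P = 3P - 34 gives 148 = 4P, so P = 37 and Q = 77.
With the change applied: demand Qd = 114 - 3P, supply Qs = 3P - 34.
Equate the new curves: 114 - 3P = 3P - 34, giving 148 = 6P, P = 74/3 ≈ 24.6667, Q = 40.
ΔP = 24.6667 − 37 = -12.33.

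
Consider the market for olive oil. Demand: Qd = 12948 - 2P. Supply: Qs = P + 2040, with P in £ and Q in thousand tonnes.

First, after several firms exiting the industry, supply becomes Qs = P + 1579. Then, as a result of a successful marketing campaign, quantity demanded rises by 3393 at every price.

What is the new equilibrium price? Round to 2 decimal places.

Before the shock: 12948 - 2P = P + 2040 ⇒ 10908 = 3P ⇒ P = 3636, Q = 5676.
After the shift, demand is Qd = 16341 - 2P and supply is Qs = P + 1579.
Setting them equal: 16341 - 2P = P + 1579 → 14762 = 3P, so P = 14762/3 ≈ 4920.6667 and Q = 19499/3 ≈ 6499.6667.

4920.67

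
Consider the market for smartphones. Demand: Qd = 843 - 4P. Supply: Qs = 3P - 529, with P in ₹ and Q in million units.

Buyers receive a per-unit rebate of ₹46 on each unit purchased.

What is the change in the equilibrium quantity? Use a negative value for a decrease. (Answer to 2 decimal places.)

+78.86

Initially, 843 - 4P = 3P - 529, so 1372 = 7P and P = 196, Q = 59.
Since buyers' out-of-pocket price is the market price minus the rebate, the effective demand curve becomes Qd = 1027 - 4P.
Setting them equal: 1027 - 4P = 3P - 529 → 1556 = 7P, so P = 1556/7 ≈ 222.2857 and Q = 965/7 ≈ 137.8571.
ΔQ = 137.8571 − 59 = +78.86.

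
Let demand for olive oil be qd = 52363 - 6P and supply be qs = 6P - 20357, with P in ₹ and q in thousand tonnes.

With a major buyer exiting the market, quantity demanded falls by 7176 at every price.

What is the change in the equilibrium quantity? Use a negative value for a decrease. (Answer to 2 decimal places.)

Initially, 52363 - 6P = 6P - 20357, so 72720 = 12P and P = 6060, q = 16003.
The shock moves the curves to qd = 45187 - 6P and qs = 6P - 20357.
Clearing the new market: 45187 - 6P = 6P - 20357, so P = 5462 and q = 12415.
Δq = 12415 − 16003 = -3588.00.

-3588.00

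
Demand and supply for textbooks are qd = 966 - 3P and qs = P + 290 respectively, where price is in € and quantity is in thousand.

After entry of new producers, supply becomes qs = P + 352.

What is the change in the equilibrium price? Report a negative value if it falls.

-15.5

Before the shock: 966 - 3P = P + 290 ⇒ 676 = 4P ⇒ P = 169, q = 459.
After the shift, demand is qd = 966 - 3P and supply is qs = P + 352.
Equate the new curves: 966 - 3P = P + 352, giving 614 = 4P, P = 153.5, q = 505.5.
ΔP = 153.5 − 169 = -15.5.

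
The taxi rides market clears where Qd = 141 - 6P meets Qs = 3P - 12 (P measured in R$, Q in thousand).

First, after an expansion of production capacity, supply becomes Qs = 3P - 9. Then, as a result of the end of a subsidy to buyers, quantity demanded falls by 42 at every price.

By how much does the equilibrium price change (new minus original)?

Before the shock: 141 - 6P = 3P - 12 ⇒ 153 = 9P ⇒ P = 17, Q = 39.
With the change applied: demand Qd = 99 - 6P, supply Qs = 3P - 9.
Clearing the new market: 99 - 6P = 3P - 9, so P = 12 and Q = 27.
ΔP = 12 − 17 = -5.

-5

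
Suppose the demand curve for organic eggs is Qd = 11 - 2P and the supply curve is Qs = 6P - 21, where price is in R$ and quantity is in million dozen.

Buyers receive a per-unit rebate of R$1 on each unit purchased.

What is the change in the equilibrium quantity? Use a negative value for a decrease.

Original equilibrium: 11 - 2P = 6P - 21 gives 32 = 8P, so P = 4 and Q = 3.
Since buyers' out-of-pocket price is the market price minus the rebate, the effective demand curve becomes Qd = 13 - 2P.
Equate the new curves: 13 - 2P = 6P - 21, giving 34 = 8P, P = 4.25, Q = 4.5.
ΔQ = 4.5 − 3 = +1.5.

+1.5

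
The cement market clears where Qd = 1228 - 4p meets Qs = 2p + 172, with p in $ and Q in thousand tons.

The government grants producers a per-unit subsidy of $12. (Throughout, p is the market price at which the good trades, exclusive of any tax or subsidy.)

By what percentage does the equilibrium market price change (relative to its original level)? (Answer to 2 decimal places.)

-2.27

Original equilibrium: 1228 - 4p = 2p + 172 gives 1056 = 6p, so p = 176 and Q = 524.
Since sellers receive the price plus the subsidy, the effective supply curve becomes Qs = 2p + 196.
Equate the new curves: 1228 - 4p = 2p + 196, giving 1032 = 6p, p = 172, Q = 540.
%Δp = (172 − 176) / 176 × 100 = -2.27%.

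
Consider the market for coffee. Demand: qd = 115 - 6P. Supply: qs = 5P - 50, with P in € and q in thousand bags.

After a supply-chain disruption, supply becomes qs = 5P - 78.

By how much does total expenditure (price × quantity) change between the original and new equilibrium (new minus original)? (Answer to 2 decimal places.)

-204.33

Initially, 115 - 6P = 5P - 50, so 165 = 11P and P = 15, q = 25.
The shock moves the curves to qd = 115 - 6P and qs = 5P - 78.
Equate the new curves: 115 - 6P = 5P - 78, giving 193 = 11P, P = 193/11 ≈ 17.5455, q = 107/11 ≈ 9.7273.
Expenditure moves from 15×25 = 375 to 17.5455×9.7273 = 170.6694; change = -204.33.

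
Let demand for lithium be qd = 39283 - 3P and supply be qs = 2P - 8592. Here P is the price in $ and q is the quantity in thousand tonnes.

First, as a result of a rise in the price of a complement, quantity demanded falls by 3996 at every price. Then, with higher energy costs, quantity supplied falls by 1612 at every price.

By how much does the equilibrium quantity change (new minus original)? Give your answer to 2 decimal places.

Before the shock: 39283 - 3P = 2P - 8592 ⇒ 47875 = 5P ⇒ P = 9575, q = 10558.
After the shift, demand is qd = 35287 - 3P and supply is qs = 2P - 10204.
Equate the new curves: 35287 - 3P = 2P - 10204, giving 45491 = 5P, P = 9098.2, q = 7992.4.
Δq = 7992.4 − 10558 = -2565.60.

-2565.60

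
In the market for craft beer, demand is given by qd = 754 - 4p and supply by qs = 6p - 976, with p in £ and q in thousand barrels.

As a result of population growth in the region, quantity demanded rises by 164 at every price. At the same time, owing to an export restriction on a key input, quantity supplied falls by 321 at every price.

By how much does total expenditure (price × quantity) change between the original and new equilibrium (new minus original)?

Original equilibrium: 754 - 4p = 6p - 976 gives 1730 = 10p, so p = 173 and q = 62.
After the shift, demand is qd = 918 - 4p and supply is qs = 6p - 1297.
Equate the new curves: 918 - 4p = 6p - 1297, giving 2215 = 10p, p = 221.5, q = 32.
Expenditure moves from 173×62 = 10726 to 221.5×32 = 7088; change = -3638.

-3638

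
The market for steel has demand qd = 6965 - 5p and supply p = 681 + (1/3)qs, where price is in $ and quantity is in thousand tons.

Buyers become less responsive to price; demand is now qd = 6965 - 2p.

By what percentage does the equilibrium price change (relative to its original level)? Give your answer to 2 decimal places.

Original equilibrium: 6965 - 5p = 3p - 2043 gives 9008 = 8p, so p = 1126 and q = 1335.
With the change applied: demand qd = 6965 - 2p, supply qs = 3p - 2043.
Clearing the new market: 6965 - 2p = 3p - 2043, so p = 1801.6 and q = 3361.8.
%Δp = (1801.6 − 1126) / 1126 × 100 = +60.00%.

+60.00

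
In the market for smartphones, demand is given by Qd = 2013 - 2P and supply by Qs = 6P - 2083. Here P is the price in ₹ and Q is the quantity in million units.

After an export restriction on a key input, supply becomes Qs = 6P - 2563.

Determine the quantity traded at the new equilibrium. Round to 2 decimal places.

869.00

Before the shock: 2013 - 2P = 6P - 2083 ⇒ 4096 = 8P ⇒ P = 512, Q = 989.
The shock moves the curves to Qd = 2013 - 2P and Qs = 6P - 2563.
Setting them equal: 2013 - 2P = 6P - 2563 → 4576 = 8P, so P = 572 and Q = 869.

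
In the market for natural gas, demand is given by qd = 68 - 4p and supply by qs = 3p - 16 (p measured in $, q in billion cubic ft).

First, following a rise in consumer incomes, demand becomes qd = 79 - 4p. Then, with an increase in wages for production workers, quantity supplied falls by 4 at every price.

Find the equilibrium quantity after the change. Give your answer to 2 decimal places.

Solve the original market: 68 - 4p = 3p - 16, hence p = 12 and q = 20.
The shock moves the curves to qd = 79 - 4p and qs = 3p - 20.
Clearing the new market: 79 - 4p = 3p - 20, so p = 99/7 ≈ 14.1429 and q = 157/7 ≈ 22.4286.

22.43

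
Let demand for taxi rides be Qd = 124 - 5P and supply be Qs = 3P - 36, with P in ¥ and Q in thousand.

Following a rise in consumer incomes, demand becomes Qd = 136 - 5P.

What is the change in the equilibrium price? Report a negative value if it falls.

+1.5

Original equilibrium: 124 - 5P = 3P - 36 gives 160 = 8P, so P = 20 and Q = 24.
The new curves are Qd = 136 - 5P (demand) and Qs = 3P - 36 (supply).
Setting them equal: 136 - 5P = 3P - 36 → 172 = 8P, so P = 21.5 and Q = 28.5.
ΔP = 21.5 − 20 = +1.5.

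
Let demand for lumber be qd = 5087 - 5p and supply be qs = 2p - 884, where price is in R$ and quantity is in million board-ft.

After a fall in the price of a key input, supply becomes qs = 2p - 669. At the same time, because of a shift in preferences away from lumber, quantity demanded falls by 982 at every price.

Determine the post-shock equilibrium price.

682

Before the shock: 5087 - 5p = 2p - 884 ⇒ 5971 = 7p ⇒ p = 853, q = 822.
With the change applied: demand qd = 4105 - 5p, supply qs = 2p - 669.
Clearing the new market: 4105 - 5p = 2p - 669, so p = 682 and q = 695.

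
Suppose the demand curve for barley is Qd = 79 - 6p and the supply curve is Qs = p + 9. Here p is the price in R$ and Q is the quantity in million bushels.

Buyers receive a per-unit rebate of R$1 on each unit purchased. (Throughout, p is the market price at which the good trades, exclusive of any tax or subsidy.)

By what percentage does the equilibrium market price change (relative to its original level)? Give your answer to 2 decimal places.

Before the shock: 79 - 6p = p + 9 ⇒ 70 = 7p ⇒ p = 10, Q = 19.
Since buyers' out-of-pocket price is the market price minus the rebate, the effective demand curve becomes Qd = 85 - 6p.
Setting them equal: 85 - 6p = p + 9 → 76 = 7p, so p = 76/7 ≈ 10.8571 and Q = 139/7 ≈ 19.8571.
%Δp = (10.8571 − 10) / 10 × 100 = +8.57%.

+8.57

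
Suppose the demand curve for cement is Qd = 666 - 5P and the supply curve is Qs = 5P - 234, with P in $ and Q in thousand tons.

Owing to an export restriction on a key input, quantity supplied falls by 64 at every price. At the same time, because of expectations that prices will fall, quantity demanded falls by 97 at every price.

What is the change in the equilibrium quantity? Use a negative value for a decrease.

-80.5

Initially, 666 - 5P = 5P - 234, so 900 = 10P and P = 90, Q = 216.
With the change applied: demand Qd = 569 - 5P, supply Qs = 5P - 298.
Clearing the new market: 569 - 5P = 5P - 298, so P = 86.7 and Q = 135.5.
ΔQ = 135.5 − 216 = -80.5.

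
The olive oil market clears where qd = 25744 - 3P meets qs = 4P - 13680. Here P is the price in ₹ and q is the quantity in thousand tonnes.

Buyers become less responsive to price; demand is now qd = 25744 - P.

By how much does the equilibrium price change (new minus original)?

+2252.8

Initially, 25744 - 3P = 4P - 13680, so 39424 = 7P and P = 5632, q = 8848.
After the shift, demand is qd = 25744 - P and supply is qs = 4P - 13680.
Clearing the new market: 25744 - P = 4P - 13680, so P = 7884.8 and q = 17859.2.
ΔP = 7884.8 − 5632 = +2252.8.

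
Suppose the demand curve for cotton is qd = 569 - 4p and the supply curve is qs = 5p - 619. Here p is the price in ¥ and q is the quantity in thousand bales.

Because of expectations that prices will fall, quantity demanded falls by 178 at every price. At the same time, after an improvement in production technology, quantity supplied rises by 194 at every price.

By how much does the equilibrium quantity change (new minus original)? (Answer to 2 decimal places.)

Solve the original market: 569 - 4p = 5p - 619, hence p = 132 and q = 41.
The new curves are qd = 391 - 4p (demand) and qs = 5p - 425 (supply).
Clearing the new market: 391 - 4p = 5p - 425, so p = 272/3 ≈ 90.6667 and q = 85/3 ≈ 28.3333.
Δq = 28.3333 − 41 = -12.67.

-12.67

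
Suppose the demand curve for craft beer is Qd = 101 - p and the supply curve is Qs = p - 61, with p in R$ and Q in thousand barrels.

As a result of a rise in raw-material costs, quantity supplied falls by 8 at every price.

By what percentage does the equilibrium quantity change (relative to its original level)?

Initially, 101 - p = p - 61, so 162 = 2p and p = 81, Q = 20.
After the shift, demand is Qd = 101 - p and supply is Qs = p - 69.
Clearing the new market: 101 - p = p - 69, so p = 85 and Q = 16.
%ΔQ = (16 − 20) / 20 × 100 = -20%.

-20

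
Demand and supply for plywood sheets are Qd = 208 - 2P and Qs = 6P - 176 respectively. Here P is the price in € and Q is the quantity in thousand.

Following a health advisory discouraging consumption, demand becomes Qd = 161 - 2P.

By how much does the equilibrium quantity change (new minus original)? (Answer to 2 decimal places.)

-35.25

Before the shock: 208 - 2P = 6P - 176 ⇒ 384 = 8P ⇒ P = 48, Q = 112.
After the shift, demand is Qd = 161 - 2P and supply is Qs = 6P - 176.
New equilibrium: 161 - 2P = 6P - 176 ⇒ 337 = 8P ⇒ P = 42.125, Q = 76.75.
ΔQ = 76.75 − 112 = -35.25.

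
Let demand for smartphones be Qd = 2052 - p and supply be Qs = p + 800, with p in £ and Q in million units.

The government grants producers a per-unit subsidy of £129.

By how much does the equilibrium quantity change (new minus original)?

Solve the original market: 2052 - p = p + 800, hence p = 626 and Q = 1426.
Since sellers receive the price plus the subsidy, the effective supply curve becomes Qs = p + 929.
Clearing the new market: 2052 - p = p + 929, so p = 561.5 and Q = 1490.5.
ΔQ = 1490.5 − 1426 = +64.5.

+64.5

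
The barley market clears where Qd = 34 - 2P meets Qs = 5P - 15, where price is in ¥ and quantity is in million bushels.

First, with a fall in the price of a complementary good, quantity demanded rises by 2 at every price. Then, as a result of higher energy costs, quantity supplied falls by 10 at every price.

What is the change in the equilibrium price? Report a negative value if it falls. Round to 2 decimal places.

Solve the original market: 34 - 2P = 5P - 15, hence P = 7 and Q = 20.
The new curves are Qd = 36 - 2P (demand) and Qs = 5P - 25 (supply).
Clearing the new market: 36 - 2P = 5P - 25, so P = 61/7 ≈ 8.7143 and Q = 130/7 ≈ 18.5714.
ΔP = 8.7143 − 7 = +1.71.

+1.71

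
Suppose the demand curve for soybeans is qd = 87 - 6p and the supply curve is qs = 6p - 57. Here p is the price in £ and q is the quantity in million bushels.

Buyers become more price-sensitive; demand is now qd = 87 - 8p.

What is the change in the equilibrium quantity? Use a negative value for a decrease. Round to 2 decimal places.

Before the shock: 87 - 6p = 6p - 57 ⇒ 144 = 12p ⇒ p = 12, q = 15.
With the change applied: demand qd = 87 - 8p, supply qs = 6p - 57.
Setting them equal: 87 - 8p = 6p - 57 → 144 = 14p, so p = 72/7 ≈ 10.2857 and q = 33/7 ≈ 4.7143.
Δq = 4.7143 − 15 = -10.29.

-10.29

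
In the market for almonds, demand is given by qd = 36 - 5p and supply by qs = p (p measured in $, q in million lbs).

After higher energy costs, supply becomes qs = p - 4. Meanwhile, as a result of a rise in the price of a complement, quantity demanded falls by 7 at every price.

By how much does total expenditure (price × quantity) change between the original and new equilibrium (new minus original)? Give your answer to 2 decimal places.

-27.75

Solve the original market: 36 - 5p = p, hence p = 6 and q = 6.
With the change applied: demand qd = 29 - 5p, supply qs = p - 4.
Setting them equal: 29 - 5p = p - 4 → 33 = 6p, so p = 5.5 and q = 1.5.
Expenditure moves from 6×6 = 36 to 5.5×1.5 = 8.25; change = -27.75.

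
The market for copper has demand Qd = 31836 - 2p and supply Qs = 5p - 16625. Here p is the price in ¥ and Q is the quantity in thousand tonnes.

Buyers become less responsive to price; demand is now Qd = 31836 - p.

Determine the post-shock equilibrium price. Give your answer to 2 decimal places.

8076.83

Initially, 31836 - 2p = 5p - 16625, so 48461 = 7p and p = 6923, Q = 17990.
The new curves are Qd = 31836 - p (demand) and Qs = 5p - 16625 (supply).
Clearing the new market: 31836 - p = 5p - 16625, so p = 48461/6 ≈ 8076.8333 and Q = 142555/6 ≈ 23759.1667.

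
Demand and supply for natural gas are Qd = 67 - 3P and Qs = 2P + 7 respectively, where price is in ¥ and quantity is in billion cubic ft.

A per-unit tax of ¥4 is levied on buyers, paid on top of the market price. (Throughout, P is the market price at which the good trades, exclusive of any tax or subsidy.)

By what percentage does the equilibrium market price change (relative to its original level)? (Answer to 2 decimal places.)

-20.00

Initially, 67 - 3P = 2P + 7, so 60 = 5P and P = 12, Q = 31.
Since buyers pay the price plus the tax, the effective demand curve becomes Qd = 55 - 3P.
Equate the new curves: 55 - 3P = 2P + 7, giving 48 = 5P, P = 9.6, Q = 26.2.
%ΔP = (9.6 − 12) / 12 × 100 = -20.00%.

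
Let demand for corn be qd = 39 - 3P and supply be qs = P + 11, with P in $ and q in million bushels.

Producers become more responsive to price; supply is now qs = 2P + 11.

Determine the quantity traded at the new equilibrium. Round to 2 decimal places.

Initially, 39 - 3P = P + 11, so 28 = 4P and P = 7, q = 18.
The shock moves the curves to qd = 39 - 3P and qs = 2P + 11.
Clearing the new market: 39 - 3P = 2P + 11, so P = 5.6 and q = 22.2.

22.20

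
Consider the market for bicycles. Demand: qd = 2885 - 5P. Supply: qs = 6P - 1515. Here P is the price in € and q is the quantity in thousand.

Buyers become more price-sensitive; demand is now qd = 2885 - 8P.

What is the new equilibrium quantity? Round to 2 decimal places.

370.71

Original equilibrium: 2885 - 5P = 6P - 1515 gives 4400 = 11P, so P = 400 and q = 885.
After the shift, demand is qd = 2885 - 8P and supply is qs = 6P - 1515.
Setting them equal: 2885 - 8P = 6P - 1515 → 4400 = 14P, so P = 2200/7 ≈ 314.2857 and q = 2595/7 ≈ 370.7143.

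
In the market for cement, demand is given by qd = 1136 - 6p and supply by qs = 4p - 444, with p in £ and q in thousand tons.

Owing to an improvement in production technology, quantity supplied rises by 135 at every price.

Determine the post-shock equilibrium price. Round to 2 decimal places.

144.50

Initially, 1136 - 6p = 4p - 444, so 1580 = 10p and p = 158, q = 188.
After the shift, demand is qd = 1136 - 6p and supply is qs = 4p - 309.
Equate the new curves: 1136 - 6p = 4p - 309, giving 1445 = 10p, p = 144.5, q = 269.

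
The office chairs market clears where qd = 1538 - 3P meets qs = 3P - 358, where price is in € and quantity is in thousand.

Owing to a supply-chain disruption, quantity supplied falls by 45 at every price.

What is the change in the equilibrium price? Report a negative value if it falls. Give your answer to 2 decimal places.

+7.50

Original equilibrium: 1538 - 3P = 3P - 358 gives 1896 = 6P, so P = 316 and q = 590.
The shock moves the curves to qd = 1538 - 3P and qs = 3P - 403.
Equate the new curves: 1538 - 3P = 3P - 403, giving 1941 = 6P, P = 323.5, q = 567.5.
ΔP = 323.5 − 316 = +7.50.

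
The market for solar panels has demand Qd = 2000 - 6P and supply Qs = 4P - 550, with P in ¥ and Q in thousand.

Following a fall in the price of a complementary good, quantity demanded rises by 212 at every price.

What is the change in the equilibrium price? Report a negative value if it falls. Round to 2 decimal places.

+21.20

Original equilibrium: 2000 - 6P = 4P - 550 gives 2550 = 10P, so P = 255 and Q = 470.
With the change applied: demand Qd = 2212 - 6P, supply Qs = 4P - 550.
Equate the new curves: 2212 - 6P = 4P - 550, giving 2762 = 10P, P = 276.2, Q = 554.8.
ΔP = 276.2 − 255 = +21.20.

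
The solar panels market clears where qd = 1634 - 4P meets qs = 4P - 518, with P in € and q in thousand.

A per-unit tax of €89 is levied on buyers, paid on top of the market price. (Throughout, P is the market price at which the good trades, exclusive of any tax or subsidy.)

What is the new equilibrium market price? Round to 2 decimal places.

Solve the original market: 1634 - 4P = 4P - 518, hence P = 269 and q = 558.
Since buyers pay the price plus the tax, the effective demand curve becomes qd = 1278 - 4P.
Setting them equal: 1278 - 4P = 4P - 518 → 1796 = 8P, so P = 224.5 and q = 380.

224.50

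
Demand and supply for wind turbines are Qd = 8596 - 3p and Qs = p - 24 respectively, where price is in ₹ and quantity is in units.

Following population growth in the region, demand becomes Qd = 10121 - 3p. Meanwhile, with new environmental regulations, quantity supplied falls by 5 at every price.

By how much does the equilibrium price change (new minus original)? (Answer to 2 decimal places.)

+382.50

Before the shock: 8596 - 3p = p - 24 ⇒ 8620 = 4p ⇒ p = 2155, Q = 2131.
The shock moves the curves to Qd = 10121 - 3p and Qs = p - 29.
New equilibrium: 10121 - 3p = p - 29 ⇒ 10150 = 4p ⇒ p = 2537.5, Q = 2508.5.
Δp = 2537.5 − 2155 = +382.50.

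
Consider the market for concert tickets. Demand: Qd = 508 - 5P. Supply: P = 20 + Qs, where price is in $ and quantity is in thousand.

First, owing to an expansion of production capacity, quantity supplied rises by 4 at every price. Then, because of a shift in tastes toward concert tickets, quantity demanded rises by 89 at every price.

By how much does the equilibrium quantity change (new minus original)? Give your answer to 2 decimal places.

+18.17

Before the shock: 508 - 5P = P - 20 ⇒ 528 = 6P ⇒ P = 88, Q = 68.
After the shift, demand is Qd = 597 - 5P and supply is Qs = P - 16.
New equilibrium: 597 - 5P = P - 16 ⇒ 613 = 6P ⇒ P = 613/6 ≈ 102.1667, Q = 517/6 ≈ 86.1667.
ΔQ = 86.1667 − 68 = +18.17.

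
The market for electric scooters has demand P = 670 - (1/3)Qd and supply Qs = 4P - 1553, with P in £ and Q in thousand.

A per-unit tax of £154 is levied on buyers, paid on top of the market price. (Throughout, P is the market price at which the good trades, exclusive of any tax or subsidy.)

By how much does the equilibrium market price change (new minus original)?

-66

Before the shock: 2010 - 3P = 4P - 1553 ⇒ 3563 = 7P ⇒ P = 509, Q = 483.
Since buyers pay the price plus the tax, the effective demand curve becomes Qd = 1548 - 3P.
Equate the new curves: 1548 - 3P = 4P - 1553, giving 3101 = 7P, P = 443, Q = 219.
ΔP = 443 − 509 = -66.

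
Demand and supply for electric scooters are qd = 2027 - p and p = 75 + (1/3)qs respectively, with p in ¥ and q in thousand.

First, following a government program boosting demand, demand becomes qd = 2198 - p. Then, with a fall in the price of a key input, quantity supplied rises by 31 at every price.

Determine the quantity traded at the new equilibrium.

1600

Initially, 2027 - p = 3p - 225, so 2252 = 4p and p = 563, q = 1464.
The new curves are qd = 2198 - p (demand) and qs = 3p - 194 (supply).
Equate the new curves: 2198 - p = 3p - 194, giving 2392 = 4p, p = 598, q = 1600.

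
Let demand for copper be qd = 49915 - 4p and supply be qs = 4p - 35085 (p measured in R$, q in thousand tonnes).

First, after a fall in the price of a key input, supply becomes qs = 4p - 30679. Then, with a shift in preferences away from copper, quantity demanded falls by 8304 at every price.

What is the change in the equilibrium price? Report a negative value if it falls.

Before the shock: 49915 - 4p = 4p - 35085 ⇒ 85000 = 8p ⇒ p = 10625, q = 7415.
The shock moves the curves to qd = 41611 - 4p and qs = 4p - 30679.
New equilibrium: 41611 - 4p = 4p - 30679 ⇒ 72290 = 8p ⇒ p = 9036.25, q = 5466.
Δp = 9036.25 − 10625 = -1588.75.

-1588.75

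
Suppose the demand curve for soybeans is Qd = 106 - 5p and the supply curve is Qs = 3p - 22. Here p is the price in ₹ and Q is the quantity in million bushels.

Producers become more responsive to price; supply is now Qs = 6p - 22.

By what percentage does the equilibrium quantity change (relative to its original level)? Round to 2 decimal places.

+83.92

Solve the original market: 106 - 5p = 3p - 22, hence p = 16 and Q = 26.
With the change applied: demand Qd = 106 - 5p, supply Qs = 6p - 22.
Equate the new curves: 106 - 5p = 6p - 22, giving 128 = 11p, p = 128/11 ≈ 11.6364, Q = 526/11 ≈ 47.8182.
%ΔQ = (47.8182 − 26) / 26 × 100 = +83.92%.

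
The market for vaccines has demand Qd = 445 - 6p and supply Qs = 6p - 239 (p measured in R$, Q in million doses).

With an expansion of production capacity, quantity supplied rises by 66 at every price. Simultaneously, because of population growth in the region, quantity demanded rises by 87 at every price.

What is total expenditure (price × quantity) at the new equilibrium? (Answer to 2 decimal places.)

10545.63

Before the shock: 445 - 6p = 6p - 239 ⇒ 684 = 12p ⇒ p = 57, Q = 103.
After the shift, demand is Qd = 532 - 6p and supply is Qs = 6p - 173.
New equilibrium: 532 - 6p = 6p - 173 ⇒ 705 = 12p ⇒ p = 58.75, Q = 179.5.
New expenditure = 58.75 × 179.5 = 10545.63.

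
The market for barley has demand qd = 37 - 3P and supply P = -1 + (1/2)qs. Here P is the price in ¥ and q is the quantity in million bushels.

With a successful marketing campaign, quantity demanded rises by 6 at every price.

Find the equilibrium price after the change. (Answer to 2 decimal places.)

Original equilibrium: 37 - 3P = 2P + 2 gives 35 = 5P, so P = 7 and q = 16.
With the change applied: demand qd = 43 - 3P, supply qs = 2P + 2.
Clearing the new market: 43 - 3P = 2P + 2, so P = 8.2 and q = 18.4.

8.20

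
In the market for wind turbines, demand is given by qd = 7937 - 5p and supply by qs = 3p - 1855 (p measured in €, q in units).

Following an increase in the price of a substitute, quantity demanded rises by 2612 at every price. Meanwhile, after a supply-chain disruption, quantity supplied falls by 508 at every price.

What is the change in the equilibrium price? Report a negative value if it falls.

+390

Before the shock: 7937 - 5p = 3p - 1855 ⇒ 9792 = 8p ⇒ p = 1224, q = 1817.
The new curves are qd = 10549 - 5p (demand) and qs = 3p - 2363 (supply).
Clearing the new market: 10549 - 5p = 3p - 2363, so p = 1614 and q = 2479.
Δp = 1614 − 1224 = +390.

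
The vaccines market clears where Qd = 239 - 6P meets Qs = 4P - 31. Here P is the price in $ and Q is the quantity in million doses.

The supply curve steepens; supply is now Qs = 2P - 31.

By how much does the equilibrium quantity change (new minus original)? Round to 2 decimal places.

Original equilibrium: 239 - 6P = 4P - 31 gives 270 = 10P, so P = 27 and Q = 77.
The new curves are Qd = 239 - 6P (demand) and Qs = 2P - 31 (supply).
Clearing the new market: 239 - 6P = 2P - 31, so P = 33.75 and Q = 36.5.
ΔQ = 36.5 − 77 = -40.50.

-40.50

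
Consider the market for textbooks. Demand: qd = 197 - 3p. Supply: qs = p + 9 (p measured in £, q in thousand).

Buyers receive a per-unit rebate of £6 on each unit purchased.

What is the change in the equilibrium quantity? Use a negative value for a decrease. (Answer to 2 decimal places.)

+4.50

Before the shock: 197 - 3p = p + 9 ⇒ 188 = 4p ⇒ p = 47, q = 56.
Since buyers' out-of-pocket price is the market price minus the rebate, the effective demand curve becomes qd = 215 - 3p.
Equate the new curves: 215 - 3p = p + 9, giving 206 = 4p, p = 51.5, q = 60.5.
Δq = 60.5 − 56 = +4.50.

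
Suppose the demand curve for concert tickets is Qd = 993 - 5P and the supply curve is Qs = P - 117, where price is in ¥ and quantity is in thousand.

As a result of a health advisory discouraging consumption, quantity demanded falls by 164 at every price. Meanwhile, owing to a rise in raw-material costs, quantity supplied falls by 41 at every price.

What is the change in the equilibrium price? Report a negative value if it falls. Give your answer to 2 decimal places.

-20.50

Before the shock: 993 - 5P = P - 117 ⇒ 1110 = 6P ⇒ P = 185, Q = 68.
The shock moves the curves to Qd = 829 - 5P and Qs = P - 158.
Clearing the new market: 829 - 5P = P - 158, so P = 164.5 and Q = 6.5.
ΔP = 164.5 − 185 = -20.50.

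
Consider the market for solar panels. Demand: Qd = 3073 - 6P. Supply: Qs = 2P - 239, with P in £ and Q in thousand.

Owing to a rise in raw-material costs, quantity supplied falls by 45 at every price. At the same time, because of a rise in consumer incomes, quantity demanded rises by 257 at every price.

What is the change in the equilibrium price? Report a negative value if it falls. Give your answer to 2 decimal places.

+37.75

Before the shock: 3073 - 6P = 2P - 239 ⇒ 3312 = 8P ⇒ P = 414, Q = 589.
The new curves are Qd = 3330 - 6P (demand) and Qs = 2P - 284 (supply).
Setting them equal: 3330 - 6P = 2P - 284 → 3614 = 8P, so P = 451.75 and Q = 619.5.
ΔP = 451.75 − 414 = +37.75.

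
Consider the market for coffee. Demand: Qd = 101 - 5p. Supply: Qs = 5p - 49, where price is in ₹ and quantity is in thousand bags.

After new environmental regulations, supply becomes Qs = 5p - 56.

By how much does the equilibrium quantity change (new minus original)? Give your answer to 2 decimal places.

Solve the original market: 101 - 5p = 5p - 49, hence p = 15 and Q = 26.
The new curves are Qd = 101 - 5p (demand) and Qs = 5p - 56 (supply).
Setting them equal: 101 - 5p = 5p - 56 → 157 = 10p, so p = 15.7 and Q = 22.5.
ΔQ = 22.5 − 26 = -3.50.

-3.50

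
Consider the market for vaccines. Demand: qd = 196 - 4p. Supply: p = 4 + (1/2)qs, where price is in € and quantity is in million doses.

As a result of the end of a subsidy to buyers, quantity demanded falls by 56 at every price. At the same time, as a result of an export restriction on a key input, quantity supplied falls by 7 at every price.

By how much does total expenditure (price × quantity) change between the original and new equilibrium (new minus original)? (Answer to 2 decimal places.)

-1092.78

Solve the original market: 196 - 4p = 2p - 8, hence p = 34 and q = 60.
The shock moves the curves to qd = 140 - 4p and qs = 2p - 15.
Equate the new curves: 140 - 4p = 2p - 15, giving 155 = 6p, p = 155/6 ≈ 25.8333, q = 110/3 ≈ 36.6667.
Expenditure moves from 34×60 = 2040 to 25.8333×36.6667 = 947.2222; change = -1092.78.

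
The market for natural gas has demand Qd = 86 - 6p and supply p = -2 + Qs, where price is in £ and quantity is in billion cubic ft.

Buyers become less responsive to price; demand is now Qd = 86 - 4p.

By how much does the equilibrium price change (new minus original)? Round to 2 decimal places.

Initially, 86 - 6p = p + 2, so 84 = 7p and p = 12, Q = 14.
After the shift, demand is Qd = 86 - 4p and supply is Qs = p + 2.
Setting them equal: 86 - 4p = p + 2 → 84 = 5p, so p = 16.8 and Q = 18.8.
Δp = 16.8 − 12 = +4.80.

+4.80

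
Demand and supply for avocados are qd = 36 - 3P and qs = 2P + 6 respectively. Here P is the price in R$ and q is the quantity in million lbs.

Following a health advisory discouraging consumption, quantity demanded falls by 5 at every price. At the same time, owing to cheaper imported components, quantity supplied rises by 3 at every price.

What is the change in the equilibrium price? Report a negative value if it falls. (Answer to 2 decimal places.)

Initially, 36 - 3P = 2P + 6, so 30 = 5P and P = 6, q = 18.
After the shift, demand is qd = 31 - 3P and supply is qs = 2P + 9.
Setting them equal: 31 - 3P = 2P + 9 → 22 = 5P, so P = 4.4 and q = 17.8.
ΔP = 4.4 − 6 = -1.60.

-1.60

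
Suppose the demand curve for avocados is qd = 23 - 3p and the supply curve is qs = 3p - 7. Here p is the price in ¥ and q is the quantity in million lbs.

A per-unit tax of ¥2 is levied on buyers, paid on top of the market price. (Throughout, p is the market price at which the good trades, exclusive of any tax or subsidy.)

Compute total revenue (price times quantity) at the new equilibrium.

20

Initially, 23 - 3p = 3p - 7, so 30 = 6p and p = 5, q = 8.
Since buyers pay the price plus the tax, the effective demand curve becomes qd = 17 - 3p.
New equilibrium: 17 - 3p = 3p - 7 ⇒ 24 = 6p ⇒ p = 4, q = 5.
New expenditure = 4 × 5 = 20.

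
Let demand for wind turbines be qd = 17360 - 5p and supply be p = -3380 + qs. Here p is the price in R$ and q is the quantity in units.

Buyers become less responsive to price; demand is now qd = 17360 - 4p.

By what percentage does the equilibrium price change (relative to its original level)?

Original equilibrium: 17360 - 5p = p + 3380 gives 13980 = 6p, so p = 2330 and q = 5710.
After the shift, demand is qd = 17360 - 4p and supply is qs = p + 3380.
Equate the new curves: 17360 - 4p = p + 3380, giving 13980 = 5p, p = 2796, q = 6176.
%Δp = (2796 − 2330) / 2330 × 100 = +20%.

+20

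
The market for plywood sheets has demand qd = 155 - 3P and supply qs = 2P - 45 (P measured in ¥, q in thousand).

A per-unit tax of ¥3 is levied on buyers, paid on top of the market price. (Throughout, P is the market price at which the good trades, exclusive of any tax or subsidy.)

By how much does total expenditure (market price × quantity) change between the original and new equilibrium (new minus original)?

Solve the original market: 155 - 3P = 2P - 45, hence P = 40 and q = 35.
Since buyers pay the price plus the tax, the effective demand curve becomes qd = 146 - 3P.
Equate the new curves: 146 - 3P = 2P - 45, giving 191 = 5P, P = 38.2, q = 31.4.
Expenditure moves from 40×35 = 1400 to 38.2×31.4 = 1199.48; change = -200.52.

-200.52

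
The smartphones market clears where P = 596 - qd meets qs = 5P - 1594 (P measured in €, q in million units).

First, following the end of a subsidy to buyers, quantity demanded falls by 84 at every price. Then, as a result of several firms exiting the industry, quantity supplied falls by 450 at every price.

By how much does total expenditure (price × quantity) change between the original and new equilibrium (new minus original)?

-47679

Before the shock: 596 - P = 5P - 1594 ⇒ 2190 = 6P ⇒ P = 365, q = 231.
The new curves are qd = 512 - P (demand) and qs = 5P - 2044 (supply).
Clearing the new market: 512 - P = 5P - 2044, so P = 426 and q = 86.
Expenditure moves from 365×231 = 84315 to 426×86 = 36636; change = -47679.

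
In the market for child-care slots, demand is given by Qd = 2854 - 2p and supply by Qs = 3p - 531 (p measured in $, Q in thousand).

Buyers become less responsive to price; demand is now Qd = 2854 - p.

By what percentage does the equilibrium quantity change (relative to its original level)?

Solve the original market: 2854 - 2p = 3p - 531, hence p = 677 and Q = 1500.
With the change applied: demand Qd = 2854 - p, supply Qs = 3p - 531.
New equilibrium: 2854 - p = 3p - 531 ⇒ 3385 = 4p ⇒ p = 846.25, Q = 2007.75.
%ΔQ = (2007.75 − 1500) / 1500 × 100 = +33.85%.

+33.85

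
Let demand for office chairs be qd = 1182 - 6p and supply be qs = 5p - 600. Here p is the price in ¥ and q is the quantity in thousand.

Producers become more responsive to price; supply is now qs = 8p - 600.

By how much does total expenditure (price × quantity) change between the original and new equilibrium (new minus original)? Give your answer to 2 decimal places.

+19221.80

Before the shock: 1182 - 6p = 5p - 600 ⇒ 1782 = 11p ⇒ p = 162, q = 210.
The new curves are qd = 1182 - 6p (demand) and qs = 8p - 600 (supply).
Setting them equal: 1182 - 6p = 8p - 600 → 1782 = 14p, so p = 891/7 ≈ 127.2857 and q = 2928/7 ≈ 418.2857.
Expenditure moves from 162×210 = 34020 to 127.2857×418.2857 = 53241.7959; change = +19221.80.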